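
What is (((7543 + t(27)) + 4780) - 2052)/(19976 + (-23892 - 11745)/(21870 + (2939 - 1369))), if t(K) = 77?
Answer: 242557120/468201803 ≈ 0.51806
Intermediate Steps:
(((7543 + t(27)) + 4780) - 2052)/(19976 + (-23892 - 11745)/(21870 + (2939 - 1369))) = (((7543 + 77) + 4780) - 2052)/(19976 + (-23892 - 11745)/(21870 + (2939 - 1369))) = ((7620 + 4780) - 2052)/(19976 - 35637/(21870 + 1570)) = (12400 - 2052)/(19976 - 35637/23440) = 10348/(19976 - 35637*1/23440) = 10348/(19976 - 35637/23440) = 10348/(468201803/23440) = 10348*(23440/468201803) = 242557120/468201803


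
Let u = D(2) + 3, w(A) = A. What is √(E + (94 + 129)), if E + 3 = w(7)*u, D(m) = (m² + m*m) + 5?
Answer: 2*√83 ≈ 18.221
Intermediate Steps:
D(m) = 5 + 2*m² (D(m) = (m² + m²) + 5 = 2*m² + 5 = 5 + 2*m²)
u = 16 (u = (5 + 2*2²) + 3 = (5 + 2*4) + 3 = (5 + 8) + 3 = 13 + 3 = 16)
E = 109 (E = -3 + 7*16 = -3 + 112 = 109)
√(E + (94 + 129)) = √(109 + (94 + 129)) = √(109 + 223) = √332 = 2*√83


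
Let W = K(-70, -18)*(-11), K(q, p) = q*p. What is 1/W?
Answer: -1/13860 ≈ -7.2150e-5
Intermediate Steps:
K(q, p) = p*q
W = -13860 (W = -18*(-70)*(-11) = 1260*(-11) = -13860)
1/W = 1/(-13860) = -1/13860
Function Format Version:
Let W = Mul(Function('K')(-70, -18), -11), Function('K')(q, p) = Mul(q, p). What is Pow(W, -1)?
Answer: Rational(-1, 13860) ≈ -7.2150e-5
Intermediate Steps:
Function('K')(q, p) = Mul(p, q)
W = -13860 (W = Mul(Mul(-18, -70), -11) = Mul(1260, -11) = -13860)
Pow(W, -1) = Pow(-13860, -1) = Rational(-1, 13860)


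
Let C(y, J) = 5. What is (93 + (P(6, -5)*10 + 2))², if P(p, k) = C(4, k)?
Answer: 21025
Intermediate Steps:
P(p, k) = 5
(93 + (P(6, -5)*10 + 2))² = (93 + (5*10 + 2))² = (93 + (50 + 2))² = (93 + 52)² = 145² = 21025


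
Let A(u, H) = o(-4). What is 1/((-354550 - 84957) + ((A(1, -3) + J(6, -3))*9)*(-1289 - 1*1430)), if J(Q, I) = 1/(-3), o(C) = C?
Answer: -1/333466 ≈ -2.9988e-6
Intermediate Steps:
A(u, H) = -4
J(Q, I) = -⅓
1/((-354550 - 84957) + ((A(1, -3) + J(6, -3))*9)*(-1289 - 1*1430)) = 1/((-354550 - 84957) + ((-4 - ⅓)*9)*(-1289 - 1*1430)) = 1/(-439507 + (-13/3*9)*(-1289 - 1430)) = 1/(-439507 - 39*(-2719)) = 1/(-439507 + 106041) = 1/(-333466) = -1/333466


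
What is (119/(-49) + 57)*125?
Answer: 47750/7 ≈ 6821.4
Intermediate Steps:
(119/(-49) + 57)*125 = (119*(-1/49) + 57)*125 = (-17/7 + 57)*125 = (382/7)*125 = 47750/7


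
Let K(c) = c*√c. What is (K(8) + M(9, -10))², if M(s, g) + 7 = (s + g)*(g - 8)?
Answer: 633 + 352*√2 ≈ 1130.8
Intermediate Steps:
K(c) = c^(3/2)
M(s, g) = -7 + (-8 + g)*(g + s) (M(s, g) = -7 + (s + g)*(g - 8) = -7 + (g + s)*(-8 + g) = -7 + (-8 + g)*(g + s))
(K(8) + M(9, -10))² = (8^(3/2) + (-7 + (-10)² - 8*(-10) - 8*9 - 10*9))² = (16*√2 + (-7 + 100 + 80 - 72 - 90))² = (16*√2 + 11)² = (11 + 16*√2)²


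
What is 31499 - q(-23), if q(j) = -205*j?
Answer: 26784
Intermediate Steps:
31499 - q(-23) = 31499 - (-205)*(-23) = 31499 - 1*4715 = 31499 - 4715 = 26784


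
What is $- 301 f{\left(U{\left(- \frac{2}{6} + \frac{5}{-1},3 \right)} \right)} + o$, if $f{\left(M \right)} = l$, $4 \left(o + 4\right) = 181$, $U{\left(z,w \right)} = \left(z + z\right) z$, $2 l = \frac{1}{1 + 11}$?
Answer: $\frac{689}{24} \approx 28.708$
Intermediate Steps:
$l = \frac{1}{24}$ ($l = \frac{1}{2 \left(1 + 11\right)} = \frac{1}{2 \cdot 12} = \frac{1}{2} \cdot \frac{1}{12} = \frac{1}{24} \approx 0.041667$)
$U{\left(z,w \right)} = 2 z^{2}$ ($U{\left(z,w \right)} = 2 z z = 2 z^{2}$)
$o = \frac{165}{4}$ ($o = -4 + \frac{1}{4} \cdot 181 = -4 + \frac{181}{4} = \frac{165}{4} \approx 41.25$)
$f{\left(M \right)} = \frac{1}{24}$
$- 301 f{\left(U{\left(- \frac{2}{6} + \frac{5}{-1},3 \right)} \right)} + o = \left(-301\right) \frac{1}{24} + \frac{165}{4} = - \frac{301}{24} + \frac{165}{4} = \frac{689}{24}$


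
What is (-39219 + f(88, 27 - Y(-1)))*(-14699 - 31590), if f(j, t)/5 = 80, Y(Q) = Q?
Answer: 1796892691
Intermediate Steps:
f(j, t) = 400 (f(j, t) = 5*80 = 400)
(-39219 + f(88, 27 - Y(-1)))*(-14699 - 31590) = (-39219 + 400)*(-14699 - 31590) = -38819*(-46289) = 1796892691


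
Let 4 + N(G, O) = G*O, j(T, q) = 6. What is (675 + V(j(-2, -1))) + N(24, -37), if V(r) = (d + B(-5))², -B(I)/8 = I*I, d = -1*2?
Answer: 40587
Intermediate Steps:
d = -2
B(I) = -8*I² (B(I) = -8*I*I = -8*I²)
V(r) = 40804 (V(r) = (-2 - 8*(-5)²)² = (-2 - 8*25)² = (-2 - 200)² = (-202)² = 40804)
N(G, O) = -4 + G*O
(675 + V(j(-2, -1))) + N(24, -37) = (675 + 40804) + (-4 + 24*(-37)) = 41479 + (-4 - 888) = 41479 - 892 = 40587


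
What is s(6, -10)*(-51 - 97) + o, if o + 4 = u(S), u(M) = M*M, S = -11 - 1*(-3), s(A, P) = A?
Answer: -828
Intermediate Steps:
S = -8 (S = -11 + 3 = -8)
u(M) = M²
o = 60 (o = -4 + (-8)² = -4 + 64 = 60)
s(6, -10)*(-51 - 97) + o = 6*(-51 - 97) + 60 = 6*(-148) + 60 = -888 + 60 = -828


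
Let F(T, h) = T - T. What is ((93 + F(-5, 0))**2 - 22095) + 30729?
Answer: 17283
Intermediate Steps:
F(T, h) = 0
((93 + F(-5, 0))**2 - 22095) + 30729 = ((93 + 0)**2 - 22095) + 30729 = (93**2 - 22095) + 30729 = (8649 - 22095) + 30729 = -13446 + 30729 = 17283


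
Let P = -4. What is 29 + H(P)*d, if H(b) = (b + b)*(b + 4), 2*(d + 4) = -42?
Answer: 29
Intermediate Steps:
d = -25 (d = -4 + (1/2)*(-42) = -4 - 21 = -25)
H(b) = 2*b*(4 + b) (H(b) = (2*b)*(4 + b) = 2*b*(4 + b))
29 + H(P)*d = 29 + (2*(-4)*(4 - 4))*(-25) = 29 + (2*(-4)*0)*(-25) = 29 + 0*(-25) = 29 + 0 = 29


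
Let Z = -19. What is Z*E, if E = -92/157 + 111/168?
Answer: -12483/8792 ≈ -1.4198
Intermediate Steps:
E = 657/8792 (E = -92*1/157 + 111*(1/168) = -92/157 + 37/56 = 657/8792 ≈ 0.074727)
Z*E = -19*657/8792 = -12483/8792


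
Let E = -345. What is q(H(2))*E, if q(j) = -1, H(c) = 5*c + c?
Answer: 345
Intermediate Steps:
H(c) = 6*c
q(H(2))*E = -1*(-345) = 345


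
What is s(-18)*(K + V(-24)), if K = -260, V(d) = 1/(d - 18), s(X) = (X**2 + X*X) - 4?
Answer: -502366/3 ≈ -1.6746e+5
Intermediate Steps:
s(X) = -4 + 2*X**2 (s(X) = (X**2 + X**2) - 4 = 2*X**2 - 4 = -4 + 2*X**2)
V(d) = 1/(-18 + d)
s(-18)*(K + V(-24)) = (-4 + 2*(-18)**2)*(-260 + 1/(-18 - 24)) = (-4 + 2*324)*(-260 + 1/(-42)) = (-4 + 648)*(-260 - 1/42) = 644*(-10921/42) = -502366/3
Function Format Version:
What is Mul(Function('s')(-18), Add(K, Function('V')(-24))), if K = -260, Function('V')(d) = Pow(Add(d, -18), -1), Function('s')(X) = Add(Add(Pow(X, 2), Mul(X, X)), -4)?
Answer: Rational(-502366, 3) ≈ -1.6746e+5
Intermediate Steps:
Function('s')(X) = Add(-4, Mul(2, Pow(X, 2))) (Function('s')(X) = Add(Add(Pow(X, 2), Pow(X, 2)), -4) = Add(Mul(2, Pow(X, 2)), -4) = Add(-4, Mul(2, Pow(X, 2))))
Function('V')(d) = Pow(Add(-18, d), -1)
Mul(Function('s')(-18), Add(K, Function('V')(-24))) = Mul(Add(-4, Mul(2, Pow(-18, 2))), Add(-260, Pow(Add(-18, -24), -1))) = Mul(Add(-4, Mul(2, 324)), Add(-260, Pow(-42, -1))) = Mul(Add(-4, 648), Add(-260, Rational(-1, 42))) = Mul(644, Rational(-10921, 42)) = Rational(-502366, 3)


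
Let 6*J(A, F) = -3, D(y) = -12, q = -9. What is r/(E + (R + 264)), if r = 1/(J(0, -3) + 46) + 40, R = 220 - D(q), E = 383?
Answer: 1214/26663 ≈ 0.045531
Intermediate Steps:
J(A, F) = -½ (J(A, F) = (⅙)*(-3) = -½)
R = 232 (R = 220 - 1*(-12) = 220 + 12 = 232)
r = 3642/91 (r = 1/(-½ + 46) + 40 = 1/(91/2) + 40 = 2/91 + 40 = 3642/91 ≈ 40.022)
r/(E + (R + 264)) = (3642/91)/(383 + (232 + 264)) = (3642/91)/(383 + 496) = (3642/91)/879 = (1/879)*(3642/91) = 1214/26663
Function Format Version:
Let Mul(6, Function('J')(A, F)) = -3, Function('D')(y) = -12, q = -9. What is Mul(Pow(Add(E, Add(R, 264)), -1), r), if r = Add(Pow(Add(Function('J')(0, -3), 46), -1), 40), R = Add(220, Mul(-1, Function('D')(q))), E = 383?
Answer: Rational(1214, 26663) ≈ 0.045531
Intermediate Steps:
Function('J')(A, F) = Rational(-1, 2) (Function('J')(A, F) = Mul(Rational(1, 6), -3) = Rational(-1, 2))
R = 232 (R = Add(220, Mul(-1, -12)) = Add(220, 12) = 232)
r = Rational(3642, 91) (r = Add(Pow(Add(Rational(-1, 2), 46), -1), 40) = Add(Pow(Rational(91, 2), -1), 40) = Add(Rational(2, 91), 40) = Rational(3642, 91) ≈ 40.022)
Mul(Pow(Add(E, Add(R, 264)), -1), r) = Mul(Pow(Add(383, Add(232, 264)), -1), Rational(3642, 91)) = Mul(Pow(Add(383, 496), -1), Rational(3642, 91)) = Mul(Pow(879, -1), Rational(3642, 91)) = Mul(Rational(1, 879), Rational(3642, 91)) = Rational(1214, 26663)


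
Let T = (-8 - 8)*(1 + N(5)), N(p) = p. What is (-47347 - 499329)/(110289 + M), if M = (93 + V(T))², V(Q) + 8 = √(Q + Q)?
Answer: 273338*I/(-58661*I + 680*√3) ≈ -4.6577 + 0.093518*I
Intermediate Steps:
T = -96 (T = (-8 - 8)*(1 + 5) = -16*6 = -96)
V(Q) = -8 + √2*√Q (V(Q) = -8 + √(Q + Q) = -8 + √(2*Q) = -8 + √2*√Q)
M = (85 + 8*I*√3)² (M = (93 + (-8 + √2*√(-96)))² = (93 + (-8 + √2*(4*I*√6)))² = (93 + (-8 + 8*I*√3))² = (85 + 8*I*√3)² ≈ 7033.0 + 2355.6*I)
(-47347 - 499329)/(110289 + M) = (-47347 - 499329)/(110289 + (7033 + 1360*I*√3)) = -546676/(117322 + 1360*I*√3)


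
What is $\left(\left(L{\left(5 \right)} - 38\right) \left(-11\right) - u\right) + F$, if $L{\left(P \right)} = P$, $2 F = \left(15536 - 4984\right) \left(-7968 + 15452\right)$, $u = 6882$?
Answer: $39479065$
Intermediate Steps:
$F = 39485584$ ($F = \frac{\left(15536 - 4984\right) \left(-7968 + 15452\right)}{2} = \frac{10552 \cdot 7484}{2} = \frac{1}{2} \cdot 78971168 = 39485584$)
$\left(\left(L{\left(5 \right)} - 38\right) \left(-11\right) - u\right) + F = \left(\left(5 - 38\right) \left(-11\right) - 6882\right) + 39485584 = \left(\left(-33\right) \left(-11\right) - 6882\right) + 39485584 = \left(363 - 6882\right) + 39485584 = -6519 + 39485584 = 39479065$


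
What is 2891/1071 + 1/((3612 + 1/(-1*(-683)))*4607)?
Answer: 276113711378/102289096611 ≈ 2.6993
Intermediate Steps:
2891/1071 + 1/((3612 + 1/(-1*(-683)))*4607) = 2891*(1/1071) + (1/4607)/(3612 + 1/683) = 413/153 + (1/4607)/(3612 + 1/683) = 413/153 + (1/4607)/(2466997/683) = 413/153 + (683/2466997)*(1/4607) = 413/153 + 683/11365455179 = 276113711378/102289096611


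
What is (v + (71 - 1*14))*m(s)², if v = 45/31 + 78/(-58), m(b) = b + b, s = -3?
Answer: 1848204/899 ≈ 2055.8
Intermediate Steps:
m(b) = 2*b
v = 96/899 (v = 45*(1/31) + 78*(-1/58) = 45/31 - 39/29 = 96/899 ≈ 0.10679)
(v + (71 - 1*14))*m(s)² = (96/899 + (71 - 1*14))*(2*(-3))² = (96/899 + (71 - 14))*(-6)² = (96/899 + 57)*36 = (51339/899)*36 = 1848204/899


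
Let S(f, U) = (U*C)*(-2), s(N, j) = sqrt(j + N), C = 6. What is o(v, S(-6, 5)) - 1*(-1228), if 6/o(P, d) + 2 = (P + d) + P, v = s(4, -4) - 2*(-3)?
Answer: 30697/25 ≈ 1227.9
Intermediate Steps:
s(N, j) = sqrt(N + j)
S(f, U) = -12*U (S(f, U) = (U*6)*(-2) = (6*U)*(-2) = -12*U)
v = 6 (v = sqrt(4 - 4) - 2*(-3) = sqrt(0) + 6 = 0 + 6 = 6)
o(P, d) = 6/(-2 + d + 2*P) (o(P, d) = 6/(-2 + ((P + d) + P)) = 6/(-2 + (d + 2*P)) = 6/(-2 + d + 2*P))
o(v, S(-6, 5)) - 1*(-1228) = 6/(-2 - 12*5 + 2*6) - 1*(-1228) = 6/(-2 - 60 + 12) + 1228 = 6/(-50) + 1228 = 6*(-1/50) + 1228 = -3/25 + 1228 = 30697/25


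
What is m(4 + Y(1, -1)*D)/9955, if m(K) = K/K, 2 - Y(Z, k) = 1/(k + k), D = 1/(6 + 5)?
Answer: 1/9955 ≈ 0.00010045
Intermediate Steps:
D = 1/11 ≈ 0.090909
Y(Z, k) = 2 - 1/(2*k) (Y(Z, k) = 2 - 1/(k + k) = 2 - 1/(2*k))
m(K) = 1
m(4 + Y(1, -1)*D)/9955 = 1/9955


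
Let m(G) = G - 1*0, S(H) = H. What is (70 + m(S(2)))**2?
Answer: 5184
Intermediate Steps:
m(G) = G (m(G) = G + 0 = G)
(70 + m(S(2)))**2 = (70 + 2)**2 = 72**2 = 5184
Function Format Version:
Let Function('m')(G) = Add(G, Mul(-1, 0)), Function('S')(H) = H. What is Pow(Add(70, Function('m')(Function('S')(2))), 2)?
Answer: 5184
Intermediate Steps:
Function('m')(G) = G (Function('m')(G) = Add(G, 0) = G)
Pow(Add(70, Function('m')(Function('S')(2))), 2) = Pow(Add(70, 2), 2) = Pow(72, 2) = 5184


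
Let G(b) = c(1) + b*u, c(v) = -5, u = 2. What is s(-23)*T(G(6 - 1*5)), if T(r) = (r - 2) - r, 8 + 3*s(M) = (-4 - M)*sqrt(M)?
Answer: 16/3 - 38*I*sqrt(23)/3 ≈ 5.3333 - 60.747*I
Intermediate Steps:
G(b) = -5 + 2*b (G(b) = -5 + b*2 = -5 + 2*b)
s(M) = -8/3 + sqrt(M)*(-4 - M)/3 (s(M) = -8/3 + ((-4 - M)*sqrt(M))/3 = -8/3 + (sqrt(M)*(-4 - M))/3 = -8/3 + sqrt(M)*(-4 - M)/3)
T(r) = -2 (T(r) = (-2 + r) - r = -2)
s(-23)*T(G(6 - 1*5)) = (-8/3 - 4*I*sqrt(23)/3 - (-23)*I*sqrt(23)/3)*(-2) = (-8/3 - 4*I*sqrt(23)/3 + 23*I*sqrt(23)/3)*(-2) = (-8/3 + 19*I*sqrt(23)/3)*(-2) = 16/3 - 38*I*sqrt(23)/3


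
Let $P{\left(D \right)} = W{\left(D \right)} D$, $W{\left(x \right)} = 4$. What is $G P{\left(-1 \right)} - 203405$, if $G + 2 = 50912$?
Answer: $-407045$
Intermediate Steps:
$G = 50910$ ($G = -2 + 50912 = 50910$)
$P{\left(D \right)} = 4 D$
$G P{\left(-1 \right)} - 203405 = 50910 \cdot 4 \left(-1\right) - 203405 = 50910 \left(-4\right) - 203405 = -203640 - 203405 = -407045$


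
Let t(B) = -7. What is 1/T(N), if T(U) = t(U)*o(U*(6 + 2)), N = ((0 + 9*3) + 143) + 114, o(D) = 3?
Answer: -1/21 ≈ -0.047619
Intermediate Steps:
N = 284 (N = ((0 + 27) + 143) + 114 = (27 + 143) + 114 = 170 + 114 = 284)
T(U) = -21 (T(U) = -7*3 = -21)
1/T(N) = 1/(-21) = -1/21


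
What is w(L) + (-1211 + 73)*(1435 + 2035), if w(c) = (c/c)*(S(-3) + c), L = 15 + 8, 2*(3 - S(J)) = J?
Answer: -7897665/2 ≈ -3.9488e+6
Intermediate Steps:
S(J) = 3 - J/2
L = 23
w(c) = 9/2 + c (w(c) = (c/c)*((3 - ½*(-3)) + c) = 1*((3 + 3/2) + c) = 1*(9/2 + c) = 9/2 + c)
w(L) + (-1211 + 73)*(1435 + 2035) = (9/2 + 23) + (-1211 + 73)*(1435 + 2035) = 55/2 - 1138*3470 = 55/2 - 3948860 = -7897665/2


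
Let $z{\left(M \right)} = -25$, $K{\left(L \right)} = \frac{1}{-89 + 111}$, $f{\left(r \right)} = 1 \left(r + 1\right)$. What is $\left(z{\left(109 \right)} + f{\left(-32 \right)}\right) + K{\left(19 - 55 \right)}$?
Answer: $- \frac{1231}{22} \approx -55.955$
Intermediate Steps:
$f{\left(r \right)} = 1 + r$ ($f{\left(r \right)} = 1 \left(1 + r\right) = 1 + r$)
$K{\left(L \right)} = \frac{1}{22}$
$\left(z{\left(109 \right)} + f{\left(-32 \right)}\right) + K{\left(19 - 55 \right)} = \left(-25 + \left(1 - 32\right)\right) + \frac{1}{22} = \left(-25 - 31\right) + \frac{1}{22} = -56 + \frac{1}{22} = - \frac{1231}{22}$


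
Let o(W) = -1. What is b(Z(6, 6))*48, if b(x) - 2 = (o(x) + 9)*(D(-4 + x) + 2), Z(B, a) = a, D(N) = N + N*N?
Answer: 3168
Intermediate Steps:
D(N) = N + N**2
b(x) = 18 + 8*(-4 + x)*(-3 + x) (b(x) = 2 + (-1 + 9)*((-4 + x)*(1 + (-4 + x)) + 2) = 2 + 8*((-4 + x)*(-3 + x) + 2) = 2 + 8*(2 + (-4 + x)*(-3 + x)) = 2 + (16 + 8*(-4 + x)*(-3 + x)) = 18 + 8*(-4 + x)*(-3 + x))
b(Z(6, 6))*48 = (114 - 56*6 + 8*6**2)*48 = (114 - 336 + 8*36)*48 = (114 - 336 + 288)*48 = 66*48 = 3168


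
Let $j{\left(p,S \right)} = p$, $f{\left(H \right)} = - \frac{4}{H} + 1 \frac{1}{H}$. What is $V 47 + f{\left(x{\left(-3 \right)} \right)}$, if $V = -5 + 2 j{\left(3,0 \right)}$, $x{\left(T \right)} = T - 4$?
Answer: $\frac{332}{7} \approx 47.429$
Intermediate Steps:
$x{\left(T \right)} = -4 + T$ ($x{\left(T \right)} = T - 4 = -4 + T$)
$f{\left(H \right)} = - \frac{3}{H}$ ($f{\left(H \right)} = - \frac{4}{H} + \frac{1}{H} = - \frac{3}{H}$)
$V = 1$ ($V = -5 + 2 \cdot 3 = -5 + 6 = 1$)
$V 47 + f{\left(x{\left(-3 \right)} \right)} = 1 \cdot 47 - \frac{3}{-4 - 3} = 47 - \frac{3}{-7} = 47 - - \frac{3}{7} = 47 + \frac{3}{7} = \frac{332}{7}$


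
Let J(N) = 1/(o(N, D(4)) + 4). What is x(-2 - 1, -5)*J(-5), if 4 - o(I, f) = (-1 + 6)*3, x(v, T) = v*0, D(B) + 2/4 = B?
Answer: 0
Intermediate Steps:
D(B) = -½ + B
x(v, T) = 0
o(I, f) = -11 (o(I, f) = 4 - (-1 + 6)*3 = 4 - 5*3 = 4 - 1*15 = 4 - 15 = -11)
J(N) = -⅐ (J(N) = 1/(-11 + 4) = 1/(-7) = -⅐)
x(-2 - 1, -5)*J(-5) = 0*(-⅐) = 0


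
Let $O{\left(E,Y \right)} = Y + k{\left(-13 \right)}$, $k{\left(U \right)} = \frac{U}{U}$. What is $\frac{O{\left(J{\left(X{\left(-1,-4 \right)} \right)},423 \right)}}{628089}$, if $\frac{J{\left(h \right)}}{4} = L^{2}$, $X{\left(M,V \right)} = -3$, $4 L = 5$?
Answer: $\frac{424}{628089} \approx 0.00067506$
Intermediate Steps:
$L = \frac{5}{4}$ ($L = \frac{1}{4} \cdot 5 = \frac{5}{4} \approx 1.25$)
$k{\left(U \right)} = 1$
$J{\left(h \right)} = \frac{25}{4}$ ($J{\left(h \right)} = 4 \left(\frac{5}{4}\right)^{2} = 4 \cdot \frac{25}{16} = \frac{25}{4}$)
$O{\left(E,Y \right)} = 1 + Y$ ($O{\left(E,Y \right)} = Y + 1 = 1 + Y$)
$\frac{O{\left(J{\left(X{\left(-1,-4 \right)} \right)},423 \right)}}{628089} = \frac{1 + 423}{628089} = 424 \cdot \frac{1}{628089} = \frac{424}{628089}$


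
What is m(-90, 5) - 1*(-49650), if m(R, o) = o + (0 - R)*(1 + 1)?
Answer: 49835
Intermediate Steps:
m(R, o) = o - 2*R (m(R, o) = o - R*2 = o - 2*R)
m(-90, 5) - 1*(-49650) = (5 - 2*(-90)) - 1*(-49650) = (5 + 180) + 49650 = 185 + 49650 = 49835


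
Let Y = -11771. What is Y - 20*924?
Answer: -30251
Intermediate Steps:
Y - 20*924 = -11771 - 20*924 = -11771 - 1*18480 = -11771 - 18480 = -30251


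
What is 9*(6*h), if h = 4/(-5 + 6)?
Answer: 216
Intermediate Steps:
h = 4 (h = 4/1 = 4*1 = 4)
9*(6*h) = 9*(6*4) = 9*24 = 216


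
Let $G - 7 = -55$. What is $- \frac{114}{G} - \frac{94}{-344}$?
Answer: $\frac{911}{344} \approx 2.6483$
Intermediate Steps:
$G = -48$ ($G = 7 - 55 = -48$)
$- \frac{114}{G} - \frac{94}{-344} = - \frac{114}{-48} - \frac{94}{-344} = \left(-114\right) \left(- \frac{1}{48}\right) - - \frac{47}{172} = \frac{19}{8} + \frac{47}{172} = \frac{911}{344}$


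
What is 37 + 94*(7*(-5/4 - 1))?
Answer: -2887/2 ≈ -1443.5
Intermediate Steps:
37 + 94*(7*(-5/4 - 1)) = 37 + 94*(7*(-9/4)) = 37 + 94*(-63/4) = 37 - 2961/2 = -2887/2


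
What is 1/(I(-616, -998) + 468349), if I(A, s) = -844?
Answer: 1/467505 ≈ 2.1390e-6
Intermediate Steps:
1/(I(-616, -998) + 468349) = 1/(-844 + 468349) = 1/467505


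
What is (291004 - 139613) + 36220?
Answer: 187611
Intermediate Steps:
(291004 - 139613) + 36220 = 151391 + 36220 = 187611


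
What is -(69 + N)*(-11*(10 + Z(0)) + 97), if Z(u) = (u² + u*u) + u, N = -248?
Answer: -2327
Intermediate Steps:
Z(u) = u + 2*u² (Z(u) = (u² + u²) + u = 2*u² + u = u + 2*u²)
-(69 + N)*(-11*(10 + Z(0)) + 97) = -(69 - 248)*(-11*(10 + 0*(1 + 2*0)) + 97) = -(-179)*(-11*(10 + 0*(1 + 0)) + 97) = -(-179)*(-11*(10 + 0*1) + 97) = -(-179)*(-11*(10 + 0) + 97) = -(-179)*(-11*10 + 97) = -(-179)*(-110 + 97) = -(-179)*(-13) = -1*2327 = -2327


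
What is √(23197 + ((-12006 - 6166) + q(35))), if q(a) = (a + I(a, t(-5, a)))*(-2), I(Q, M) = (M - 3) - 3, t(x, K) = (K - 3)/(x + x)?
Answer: 9*√1535/5 ≈ 70.522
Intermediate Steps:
t(x, K) = (-3 + K)/(2*x) (t(x, K) = (-3 + K)/((2*x)) = (-3 + K)*(1/(2*x)) = (-3 + K)/(2*x))
I(Q, M) = -6 + M (I(Q, M) = (-3 + M) - 3 = -6 + M)
q(a) = 57/5 - 9*a/5 (q(a) = (a + (-6 + (½)*(-3 + a)/(-5)))*(-2) = (a + (-6 + (½)*(-⅕)*(-3 + a)))*(-2) = (a + (-6 + (3/10 - a/10)))*(-2) = (a + (-57/10 - a/10))*(-2) = (-57/10 + 9*a/10)*(-2) = 57/5 - 9*a/5)
√(23197 + ((-12006 - 6166) + q(35))) = √(23197 + ((-12006 - 6166) + (57/5 - 9/5*35))) = √(23197 + (-18172 + (57/5 - 63))) = √(23197 + (-18172 - 258/5)) = √(23197 - 91118/5) = √(24867/5) = 9*√1535/5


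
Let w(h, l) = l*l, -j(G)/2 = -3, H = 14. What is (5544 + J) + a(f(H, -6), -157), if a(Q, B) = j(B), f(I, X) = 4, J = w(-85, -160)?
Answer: 31150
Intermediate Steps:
j(G) = 6 (j(G) = -2*(-3) = 6)
w(h, l) = l**2
J = 25600 (J = (-160)**2 = 25600)
a(Q, B) = 6
(5544 + J) + a(f(H, -6), -157) = (5544 + 25600) + 6 = 31144 + 6 = 31150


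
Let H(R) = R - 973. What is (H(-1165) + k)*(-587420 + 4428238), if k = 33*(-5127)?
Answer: -658043507122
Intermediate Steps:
H(R) = -973 + R
k = -169191
(H(-1165) + k)*(-587420 + 4428238) = ((-973 - 1165) - 169191)*(-587420 + 4428238) = (-2138 - 169191)*3840818 = -171329*3840818 = -658043507122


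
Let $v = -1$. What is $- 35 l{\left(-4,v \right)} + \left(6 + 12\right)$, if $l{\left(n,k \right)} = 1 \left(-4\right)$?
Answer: $158$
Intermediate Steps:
$l{\left(n,k \right)} = -4$
$- 35 l{\left(-4,v \right)} + \left(6 + 12\right) = \left(-35\right) \left(-4\right) + \left(6 + 12\right) = 140 + 18 = 158$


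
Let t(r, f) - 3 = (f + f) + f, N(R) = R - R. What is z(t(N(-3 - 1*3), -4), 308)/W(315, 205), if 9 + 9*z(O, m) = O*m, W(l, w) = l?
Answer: -103/105 ≈ -0.98095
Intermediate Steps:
N(R) = 0
t(r, f) = 3 + 3*f (t(r, f) = 3 + ((f + f) + f) = 3 + (2*f + f) = 3 + 3*f)
z(O, m) = -1 + O*m/9 (z(O, m) = -1 + (O*m)/9 = -1 + O*m/9)
z(t(N(-3 - 1*3), -4), 308)/W(315, 205) = (-1 + (1/9)*(3 + 3*(-4))*308)/315 = (-1 + (1/9)*(3 - 12)*308)*(1/315) = (-1 + (1/9)*(-9)*308)*(1/315) = (-1 - 308)*(1/315) = -309*1/315 = -103/105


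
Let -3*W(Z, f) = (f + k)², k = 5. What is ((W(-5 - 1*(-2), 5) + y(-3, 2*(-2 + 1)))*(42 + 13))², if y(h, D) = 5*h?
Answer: 63600625/9 ≈ 7.0667e+6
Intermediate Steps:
W(Z, f) = -(5 + f)²/3 (W(Z, f) = -(f + 5)²/3 = -(5 + f)²/3)
((W(-5 - 1*(-2), 5) + y(-3, 2*(-2 + 1)))*(42 + 13))² = ((-(5 + 5)²/3 + 5*(-3))*(42 + 13))² = ((-⅓*10² - 15)*55)² = ((-⅓*100 - 15)*55)² = ((-100/3 - 15)*55)² = (-145/3*55)² = (-7975/3)² = 63600625/9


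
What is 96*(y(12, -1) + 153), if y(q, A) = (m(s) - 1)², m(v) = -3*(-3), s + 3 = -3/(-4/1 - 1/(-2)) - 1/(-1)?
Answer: 20832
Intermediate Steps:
s = -8/7 (s = -3 + (-3/(-4/1 - 1/(-2)) - 1/(-1)) = -3 + (-3/(-4*1 - 1*(-½)) - 1*(-1)) = -3 + (-3/(-4 + ½) + 1) = -3 + (-3/(-7/2) + 1) = -3 + (-3*(-2/7) + 1) = -3 + (6/7 + 1) = -3 + 13/7 = -8/7 ≈ -1.1429)
m(v) = 9
y(q, A) = 64 (y(q, A) = (9 - 1)² = 8² = 64)
96*(y(12, -1) + 153) = 96*(64 + 153) = 96*217 = 20832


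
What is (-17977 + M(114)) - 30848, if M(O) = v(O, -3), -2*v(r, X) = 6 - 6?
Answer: -48825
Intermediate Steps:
v(r, X) = 0 (v(r, X) = -(6 - 6)/2 = -1/2*0 = 0)
M(O) = 0
(-17977 + M(114)) - 30848 = (-17977 + 0) - 30848 = -17977 - 30848 = -48825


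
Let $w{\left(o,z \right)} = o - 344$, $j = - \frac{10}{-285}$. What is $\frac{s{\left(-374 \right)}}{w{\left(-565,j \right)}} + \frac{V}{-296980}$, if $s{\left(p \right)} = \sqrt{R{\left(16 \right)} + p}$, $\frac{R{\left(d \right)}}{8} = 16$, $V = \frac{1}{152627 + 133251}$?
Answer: $- \frac{1}{84900048440} - \frac{i \sqrt{246}}{909} \approx -1.1779 \cdot 10^{-11} - 0.017255 i$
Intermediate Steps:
$V = \frac{1}{285878} \approx 3.498 \cdot 10^{-6}$
$R{\left(d \right)} = 128$ ($R{\left(d \right)} = 8 \cdot 16 = 128$)
$j = \frac{2}{57}$ ($j = \left(-10\right) \left(- \frac{1}{285}\right) = \frac{2}{57} \approx 0.035088$)
$w{\left(o,z \right)} = -344 + o$
$s{\left(p \right)} = \sqrt{128 + p}$
$\frac{s{\left(-374 \right)}}{w{\left(-565,j \right)}} + \frac{V}{-296980} = \frac{\sqrt{128 - 374}}{-344 - 565} + \frac{1}{285878 \left(-296980\right)} = \frac{\sqrt{-246}}{-909} + \frac{1}{285878} \left(- \frac{1}{296980}\right) = i \sqrt{246} \left(- \frac{1}{909}\right) - \frac{1}{84900048440} = - \frac{i \sqrt{246}}{909} - \frac{1}{84900048440} = - \frac{1}{84900048440} - \frac{i \sqrt{246}}{909}$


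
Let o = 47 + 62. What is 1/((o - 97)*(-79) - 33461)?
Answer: -1/34409 ≈ -2.9062e-5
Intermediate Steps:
o = 109
1/((o - 97)*(-79) - 33461) = 1/((109 - 97)*(-79) - 33461) = 1/(12*(-79) - 33461) = 1/(-948 - 33461) = 1/(-34409) = -1/34409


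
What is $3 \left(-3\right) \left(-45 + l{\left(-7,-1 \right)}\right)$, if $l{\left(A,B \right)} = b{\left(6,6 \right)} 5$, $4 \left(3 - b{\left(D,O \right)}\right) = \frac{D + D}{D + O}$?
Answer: $\frac{1125}{4} \approx 281.25$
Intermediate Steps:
$b{\left(D,O \right)} = 3 - \frac{D}{2 \left(D + O\right)}$ ($b{\left(D,O \right)} = 3 - \frac{\left(D + D\right) \frac{1}{D + O}}{4} = 3 - \frac{2 D \frac{1}{D + O}}{4} = 3 - \frac{D}{2 \left(D + O\right)}$)
$l{\left(A,B \right)} = \frac{55}{4}$ ($l{\left(A,B \right)} = \frac{3 \cdot 6 + \frac{5}{2} \cdot 6}{6 + 6} \cdot 5 = \frac{18 + 15}{12} \cdot 5 = \frac{1}{12} \cdot 33 \cdot 5 = \frac{11}{4} \cdot 5 = \frac{55}{4}$)
$3 \left(-3\right) \left(-45 + l{\left(-7,-1 \right)}\right) = 3 \left(-3\right) \left(-45 + \frac{55}{4}\right) = \left(-9\right) \left(- \frac{125}{4}\right) = \frac{1125}{4}$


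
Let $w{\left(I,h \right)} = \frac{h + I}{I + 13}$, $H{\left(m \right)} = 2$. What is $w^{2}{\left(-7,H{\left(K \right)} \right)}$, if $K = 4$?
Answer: $\frac{25}{36} \approx 0.69444$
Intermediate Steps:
$w{\left(I,h \right)} = \frac{I + h}{13 + I}$
$w^{2}{\left(-7,H{\left(K \right)} \right)} = \left(\frac{-7 + 2}{13 - 7}\right)^{2} = \left(\frac{1}{6} \left(-5\right)\right)^{2} = \left(- \frac{5}{6}\right)^{2} = \frac{25}{36}$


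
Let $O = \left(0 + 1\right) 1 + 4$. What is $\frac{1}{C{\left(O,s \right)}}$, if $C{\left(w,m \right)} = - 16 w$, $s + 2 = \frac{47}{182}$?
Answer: $- \frac{1}{80} \approx -0.0125$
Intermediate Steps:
$s = - \frac{317}{182}$ ($s = -2 + \frac{47}{182} = - \frac{317}{182} \approx -1.7418$)
$O = 5$ ($O = 1 \cdot 1 + 4 = 1 + 4 = 5$)
$\frac{1}{C{\left(O,s \right)}} = \frac{1}{\left(-16\right) 5} = \frac{1}{-80} = - \frac{1}{80}$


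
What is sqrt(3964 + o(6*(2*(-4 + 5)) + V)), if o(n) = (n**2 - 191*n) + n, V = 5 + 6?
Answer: sqrt(123) ≈ 11.091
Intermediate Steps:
V = 11
o(n) = n**2 - 190*n
sqrt(3964 + o(6*(2*(-4 + 5)) + V)) = sqrt(3964 + (6*(2*(-4 + 5)) + 11)*(-190 + (6*(2*(-4 + 5)) + 11))) = sqrt(3964 + (6*(2*1) + 11)*(-190 + (6*(2*1) + 11))) = sqrt(3964 + (6*2 + 11)*(-190 + (6*2 + 11))) = sqrt(3964 + (12 + 11)*(-190 + (12 + 11))) = sqrt(3964 + 23*(-190 + 23)) = sqrt(3964 + 23*(-167)) = sqrt(3964 - 3841) = sqrt(123)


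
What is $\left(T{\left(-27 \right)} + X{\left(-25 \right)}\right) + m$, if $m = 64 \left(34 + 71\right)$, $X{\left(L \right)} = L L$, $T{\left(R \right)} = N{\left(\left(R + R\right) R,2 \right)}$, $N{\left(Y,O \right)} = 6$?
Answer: $7351$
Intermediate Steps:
$T{\left(R \right)} = 6$
$X{\left(L \right)} = L^{2}$
$m = 6720$ ($m = 64 \cdot 105 = 6720$)
$\left(T{\left(-27 \right)} + X{\left(-25 \right)}\right) + m = \left(6 + \left(-25\right)^{2}\right) + 6720 = \left(6 + 625\right) + 6720 = 631 + 6720 = 7351$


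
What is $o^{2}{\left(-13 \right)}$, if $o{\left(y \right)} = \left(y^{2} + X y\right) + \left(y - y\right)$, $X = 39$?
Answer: $114244$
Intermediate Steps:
$o{\left(y \right)} = y^{2} + 39 y$ ($o{\left(y \right)} = \left(y^{2} + 39 y\right) + \left(y - y\right) = \left(y^{2} + 39 y\right) + 0 = y^{2} + 39 y$)
$o^{2}{\left(-13 \right)} = \left(- 13 \left(39 - 13\right)\right)^{2} = \left(\left(-13\right) 26\right)^{2} = \left(-338\right)^{2} = 114244$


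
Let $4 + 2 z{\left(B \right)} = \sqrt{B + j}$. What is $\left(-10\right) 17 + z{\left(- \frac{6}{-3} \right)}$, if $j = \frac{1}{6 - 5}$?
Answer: $-172 + \frac{\sqrt{3}}{2} \approx -171.13$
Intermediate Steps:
$j = 1$ ($j = 1^{-1} = 1$)
$z{\left(B \right)} = -2 + \frac{\sqrt{1 + B}}{2}$ ($z{\left(B \right)} = -2 + \frac{\sqrt{B + 1}}{2} = -2 + \frac{\sqrt{1 + B}}{2}$)
$\left(-10\right) 17 + z{\left(- \frac{6}{-3} \right)} = \left(-10\right) 17 - \left(2 - \frac{\sqrt{1 - \frac{6}{-3}}}{2}\right) = -170 - \left(2 - \frac{\sqrt{1 - -2}}{2}\right) = -170 - \left(2 - \frac{\sqrt{1 + 2}}{2}\right) = -170 - \left(2 - \frac{\sqrt{3}}{2}\right) = -172 + \frac{\sqrt{3}}{2}$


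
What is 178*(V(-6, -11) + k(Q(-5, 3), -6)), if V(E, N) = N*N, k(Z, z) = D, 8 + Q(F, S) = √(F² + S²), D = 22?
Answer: 25454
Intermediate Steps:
Q(F, S) = -8 + √(F² + S²)
k(Z, z) = 22
V(E, N) = N²
178*(V(-6, -11) + k(Q(-5, 3), -6)) = 178*((-11)² + 22) = 178*(121 + 22) = 178*143 = 25454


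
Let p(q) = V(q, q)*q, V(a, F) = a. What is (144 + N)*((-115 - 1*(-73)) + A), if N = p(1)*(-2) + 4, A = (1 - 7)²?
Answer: -876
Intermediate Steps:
p(q) = q² (p(q) = q*q = q²)
A = 36 (A = (-6)² = 36)
N = 2 (N = 1²*(-2) + 4 = 1*(-2) + 4 = -2 + 4 = 2)
(144 + N)*((-115 - 1*(-73)) + A) = (144 + 2)*((-115 - 1*(-73)) + 36) = 146*((-115 + 73) + 36) = 146*(-42 + 36) = 146*(-6) = -876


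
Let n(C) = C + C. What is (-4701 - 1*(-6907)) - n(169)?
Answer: 1868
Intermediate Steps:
n(C) = 2*C
(-4701 - 1*(-6907)) - n(169) = (-4701 - 1*(-6907)) - 2*169 = (-4701 + 6907) - 1*338 = 2206 - 338 = 1868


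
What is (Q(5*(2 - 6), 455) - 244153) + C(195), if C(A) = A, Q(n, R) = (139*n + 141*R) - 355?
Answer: -182938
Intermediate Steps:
Q(n, R) = -355 + 139*n + 141*R
(Q(5*(2 - 6), 455) - 244153) + C(195) = ((-355 + 139*(5*(2 - 6)) + 141*455) - 244153) + 195 = ((-355 + 139*(5*(-4)) + 64155) - 244153) + 195 = ((-355 + 139*(-20) + 64155) - 244153) + 195 = ((-355 - 2780 + 64155) - 244153) + 195 = (61020 - 244153) + 195 = -183133 + 195 = -182938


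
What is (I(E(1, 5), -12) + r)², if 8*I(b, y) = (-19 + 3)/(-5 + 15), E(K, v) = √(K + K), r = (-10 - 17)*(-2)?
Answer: 72361/25 ≈ 2894.4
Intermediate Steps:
r = 54 (r = -27*(-2) = 54)
E(K, v) = √2*√K (E(K, v) = √(2*K) = √2*√K)
I(b, y) = -⅕ (I(b, y) = ((-19 + 3)/(-5 + 15))/8 = (-16/10)/8 = (-16*⅒)/8 = (⅛)*(-8/5) = -⅕)
(I(E(1, 5), -12) + r)² = (-⅕ + 54)² = (269/5)² = 72361/25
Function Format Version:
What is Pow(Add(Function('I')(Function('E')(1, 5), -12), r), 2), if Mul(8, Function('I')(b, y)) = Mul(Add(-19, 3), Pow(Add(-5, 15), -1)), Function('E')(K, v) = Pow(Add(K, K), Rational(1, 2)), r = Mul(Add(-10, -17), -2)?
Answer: Rational(72361, 25) ≈ 2894.4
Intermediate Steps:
r = 54 (r = Mul(-27, -2) = 54)
Function('E')(K, v) = Mul(Pow(2, Rational(1, 2)), Pow(K, Rational(1, 2))) (Function('E')(K, v) = Pow(Mul(2, K), Rational(1, 2)) = Mul(Pow(2, Rational(1, 2)), Pow(K, Rational(1, 2))))
Function('I')(b, y) = Rational(-1, 5) (Function('I')(b, y) = Mul(Rational(1, 8), Mul(Add(-19, 3), Pow(Add(-5, 15), -1))) = Mul(Rational(1, 8), Mul(-16, Pow(10, -1))) = Mul(Rational(1, 8), Mul(-16, Rational(1, 10))) = Mul(Rational(1, 8), Rational(-8, 5)) = Rational(-1, 5))
Pow(Add(Function('I')(Function('E')(1, 5), -12), r), 2) = Pow(Add(Rational(-1, 5), 54), 2) = Pow(Rational(269, 5), 2) = Rational(72361, 25)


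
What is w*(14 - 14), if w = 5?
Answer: 0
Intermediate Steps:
w*(14 - 14) = 5*(14 - 14) = 5*0 = 0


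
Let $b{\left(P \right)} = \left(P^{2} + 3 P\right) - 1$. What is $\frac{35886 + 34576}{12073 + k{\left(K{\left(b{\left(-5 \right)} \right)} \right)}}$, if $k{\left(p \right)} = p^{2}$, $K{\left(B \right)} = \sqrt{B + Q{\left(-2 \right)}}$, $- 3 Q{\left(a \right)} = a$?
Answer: $\frac{105693}{18124} \approx 5.8317$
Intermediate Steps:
$Q{\left(a \right)} = - \frac{a}{3}$
$b{\left(P \right)} = -1 + P^{2} + 3 P$
$K{\left(B \right)} = \sqrt{\frac{2}{3} + B}$ ($K{\left(B \right)} = \sqrt{B - - \frac{2}{3}} = \sqrt{B + \frac{2}{3}} = \sqrt{\frac{2}{3} + B}$)
$\frac{35886 + 34576}{12073 + k{\left(K{\left(b{\left(-5 \right)} \right)} \right)}} = \frac{35886 + 34576}{12073 + \left(\frac{\sqrt{6 + 9 \left(-1 + \left(-5\right)^{2} + 3 \left(-5\right)\right)}}{3}\right)^{2}} = \frac{70462}{12073 + \left(\frac{\sqrt{6 + 9 \left(-1 + 25 - 15\right)}}{3}\right)^{2}} = \frac{70462}{12073 + \left(\frac{\sqrt{6 + 9 \cdot 9}}{3}\right)^{2}} = \frac{70462}{12073 + \left(\frac{\sqrt{6 + 81}}{3}\right)^{2}} = \frac{70462}{12073 + \left(\frac{\sqrt{87}}{3}\right)^{2}} = \frac{70462}{12073 + \frac{29}{3}} = \frac{70462}{\frac{36248}{3}} = 70462 \cdot \frac{3}{36248} = \frac{105693}{18124}$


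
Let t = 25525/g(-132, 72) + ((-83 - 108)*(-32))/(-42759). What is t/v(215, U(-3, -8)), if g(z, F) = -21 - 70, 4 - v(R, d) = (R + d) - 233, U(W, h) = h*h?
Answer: 1091979667/163424898 ≈ 6.6818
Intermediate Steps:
U(W, h) = h²
v(R, d) = 237 - R - d (v(R, d) = 4 - ((R + d) - 233) = 4 - (-233 + R + d) = 4 + (233 - R - d) = 237 - R - d)
g(z, F) = -91
t = -1091979667/3891069 (t = 25525/(-91) + ((-83 - 108)*(-32))/(-42759) = 25525*(-1/91) - 191*(-32)*(-1/42759) = -25525/91 + 6112*(-1/42759) = -25525/91 - 6112/42759 = -1091979667/3891069 ≈ -280.64)
t/v(215, U(-3, -8)) = -1091979667/(3891069*(237 - 1*215 - 1*(-8)²)) = -1091979667/(3891069*(237 - 215 - 1*64)) = -1091979667/(3891069*(237 - 215 - 64)) = -1091979667/3891069/(-42) = -1091979667/3891069*(-1/42) = 1091979667/163424898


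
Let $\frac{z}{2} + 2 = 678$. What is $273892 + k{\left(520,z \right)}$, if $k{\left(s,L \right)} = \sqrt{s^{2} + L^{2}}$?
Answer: $273892 + 104 \sqrt{194} \approx 2.7534 \cdot 10^{5}$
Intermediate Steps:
$z = 1352$ ($z = -4 + 2 \cdot 678 = -4 + 1356 = 1352$)
$k{\left(s,L \right)} = \sqrt{L^{2} + s^{2}}$
$273892 + k{\left(520,z \right)} = 273892 + \sqrt{1352^{2} + 520^{2}} = 273892 + \sqrt{1827904 + 270400} = 273892 + \sqrt{2098304} = 273892 + 104 \sqrt{194}$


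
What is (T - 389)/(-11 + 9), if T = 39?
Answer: 175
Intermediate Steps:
(T - 389)/(-11 + 9) = (39 - 389)/(-11 + 9) = -350/(-2) = -350*(-½) = 175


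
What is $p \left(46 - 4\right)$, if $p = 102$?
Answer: $4284$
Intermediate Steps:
$p \left(46 - 4\right) = 102 \left(46 - 4\right) = 102 \cdot 42 = 4284$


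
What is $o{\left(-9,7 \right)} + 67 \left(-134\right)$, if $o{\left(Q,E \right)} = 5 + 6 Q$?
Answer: $-9027$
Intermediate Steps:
$o{\left(-9,7 \right)} + 67 \left(-134\right) = \left(5 + 6 \left(-9\right)\right) + 67 \left(-134\right) = \left(5 - 54\right) - 8978 = -49 - 8978 = -9027$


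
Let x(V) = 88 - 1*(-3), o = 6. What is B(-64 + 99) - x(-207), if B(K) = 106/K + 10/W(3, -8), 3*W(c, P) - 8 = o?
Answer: -3004/35 ≈ -85.829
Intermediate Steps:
W(c, P) = 14/3 (W(c, P) = 8/3 + (1/3)*6 = 8/3 + 2 = 14/3)
x(V) = 91 (x(V) = 88 + 3 = 91)
B(K) = 15/7 + 106/K (B(K) = 106/K + 10/(14/3) = 106/K + 10*(3/14) = 106/K + 15/7 = 15/7 + 106/K)
B(-64 + 99) - x(-207) = (15/7 + 106/(-64 + 99)) - 1*91 = (15/7 + 106/35) - 91 = 181/35 - 91 = -3004/35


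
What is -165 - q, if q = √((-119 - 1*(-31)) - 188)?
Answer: -165 - 2*I*√69 ≈ -165.0 - 16.613*I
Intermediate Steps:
q = 2*I*√69 (q = √((-119 + 31) - 188) = √(-88 - 188) = √(-276) = 2*I*√69 ≈ 16.613*I)
-165 - q = -165 - 2*I*√69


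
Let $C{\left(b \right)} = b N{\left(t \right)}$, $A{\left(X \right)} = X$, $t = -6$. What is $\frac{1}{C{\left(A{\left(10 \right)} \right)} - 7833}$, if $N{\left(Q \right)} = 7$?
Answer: $- \frac{1}{7763} \approx -0.00012882$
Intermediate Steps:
$C{\left(b \right)} = 7 b$ ($C{\left(b \right)} = b 7 = 7 b$)
$\frac{1}{C{\left(A{\left(10 \right)} \right)} - 7833} = \frac{1}{7 \cdot 10 - 7833} = \frac{1}{70 - 7833} = \frac{1}{-7763} = - \frac{1}{7763}$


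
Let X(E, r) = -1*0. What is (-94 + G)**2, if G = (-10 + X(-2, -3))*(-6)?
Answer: 1156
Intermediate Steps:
X(E, r) = 0
G = 60 (G = (-10 + 0)*(-6) = -10*(-6) = 60)
(-94 + G)**2 = (-94 + 60)**2 = (-34)**2 = 1156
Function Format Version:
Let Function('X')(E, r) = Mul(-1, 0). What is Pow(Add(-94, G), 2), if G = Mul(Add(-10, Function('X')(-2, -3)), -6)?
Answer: 1156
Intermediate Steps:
Function('X')(E, r) = 0
G = 60 (G = Mul(Add(-10, 0), -6) = Mul(-10, -6) = 60)
Pow(Add(-94, G), 2) = Pow(Add(-94, 60), 2) = Pow(-34, 2) = 1156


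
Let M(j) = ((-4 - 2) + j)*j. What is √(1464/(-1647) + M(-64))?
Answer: 2*√10078/3 ≈ 66.926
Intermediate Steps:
M(j) = j*(-6 + j) (M(j) = (-6 + j)*j = j*(-6 + j))
√(1464/(-1647) + M(-64)) = √(1464/(-1647) - 64*(-6 - 64)) = √(1464*(-1/1647) - 64*(-70)) = √(-8/9 + 4480) = √(40312/9) = 2*√10078/3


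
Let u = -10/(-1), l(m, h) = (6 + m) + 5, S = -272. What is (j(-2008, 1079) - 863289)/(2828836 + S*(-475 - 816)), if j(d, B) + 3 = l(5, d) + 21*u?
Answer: -431533/1589994 ≈ -0.27141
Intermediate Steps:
l(m, h) = 11 + m
u = 10 (u = -10*(-1) = 10)
j(d, B) = 223 (j(d, B) = -3 + ((11 + 5) + 21*10) = -3 + (16 + 210) = -3 + 226 = 223)
(j(-2008, 1079) - 863289)/(2828836 + S*(-475 - 816)) = (223 - 863289)/(2828836 - 272*(-475 - 816)) = -863066/(2828836 - 272*(-1291)) = -863066/(2828836 + 351152) = -863066/3179988 = -863066*1/3179988 = -431533/1589994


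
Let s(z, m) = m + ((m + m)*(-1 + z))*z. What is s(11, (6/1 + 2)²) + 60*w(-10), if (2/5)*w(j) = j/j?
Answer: 14294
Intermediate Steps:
w(j) = 5/2 (w(j) = 5*(j/j)/2 = (5/2)*1 = 5/2)
s(z, m) = m + 2*m*z*(-1 + z) (s(z, m) = m + ((2*m)*(-1 + z))*z = m + (2*m*(-1 + z))*z = m + 2*m*z*(-1 + z))
s(11, (6/1 + 2)²) + 60*w(-10) = (6/1 + 2)²*(1 - 2*11 + 2*11²) + 60*(5/2) = (6*1 + 2)²*(1 - 22 + 2*121) + 150 = (6 + 2)²*(1 - 22 + 242) + 150 = 8²*221 + 150 = 64*221 + 150 = 14144 + 150 = 14294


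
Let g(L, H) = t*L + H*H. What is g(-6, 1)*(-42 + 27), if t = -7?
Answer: -645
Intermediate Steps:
g(L, H) = H² - 7*L (g(L, H) = -7*L + H*H = -7*L + H² = H² - 7*L)
g(-6, 1)*(-42 + 27) = (1² - 7*(-6))*(-42 + 27) = (1 + 42)*(-15) = 43*(-15) = -645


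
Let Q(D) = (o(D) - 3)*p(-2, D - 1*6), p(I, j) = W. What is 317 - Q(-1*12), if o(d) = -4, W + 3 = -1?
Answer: 289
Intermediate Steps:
W = -4 (W = -3 - 1 = -4)
p(I, j) = -4
Q(D) = 28 (Q(D) = (-4 - 3)*(-4) = -7*(-4) = 28)
317 - Q(-1*12) = 317 - 1*28 = 317 - 28 = 289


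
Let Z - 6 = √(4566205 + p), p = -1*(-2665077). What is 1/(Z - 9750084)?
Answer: -4875039/47532006887401 - √7231282/95064013774802 ≈ -1.0259e-7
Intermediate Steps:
p = 2665077
Z = 6 + √7231282 (Z = 6 + √(4566205 + 2665077) = 6 + √7231282 ≈ 2695.1)
1/(Z - 9750084) = 1/((6 + √7231282) - 9750084) = 1/(-9750078 + √7231282)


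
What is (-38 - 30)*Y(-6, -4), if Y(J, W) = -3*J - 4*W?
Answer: -2312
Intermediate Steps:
Y(J, W) = -4*W - 3*J
(-38 - 30)*Y(-6, -4) = (-38 - 30)*(-4*(-4) - 3*(-6)) = -68*(16 + 18) = -68*34 = -2312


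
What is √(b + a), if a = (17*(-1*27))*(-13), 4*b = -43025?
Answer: I*√19157/2 ≈ 69.204*I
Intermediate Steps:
b = -43025/4 (b = (¼)*(-43025) = -43025/4 ≈ -10756.)
a = 5967 (a = (17*(-27))*(-13) = -459*(-13) = 5967)
√(b + a) = √(-43025/4 + 5967) = √(-19157/4) = I*√19157/2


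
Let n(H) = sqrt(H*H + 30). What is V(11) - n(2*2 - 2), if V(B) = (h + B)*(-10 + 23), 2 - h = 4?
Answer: 117 - sqrt(34) ≈ 111.17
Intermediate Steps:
n(H) = sqrt(30 + H**2) (n(H) = sqrt(H**2 + 30) = sqrt(30 + H**2))
h = -2 (h = 2 - 1*4 = 2 - 4 = -2)
V(B) = -26 + 13*B (V(B) = (-2 + B)*(-10 + 23) = (-2 + B)*13 = -26 + 13*B)
V(11) - n(2*2 - 2) = (-26 + 13*11) - sqrt(30 + (2*2 - 2)**2) = (-26 + 143) - sqrt(30 + (4 - 2)**2) = 117 - sqrt(30 + 2**2) = 117 - sqrt(30 + 4) = 117 - sqrt(34)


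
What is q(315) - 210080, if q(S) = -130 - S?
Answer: -210525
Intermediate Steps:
q(315) - 210080 = (-130 - 1*315) - 210080 = (-130 - 315) - 210080 = -445 - 210080 = -210525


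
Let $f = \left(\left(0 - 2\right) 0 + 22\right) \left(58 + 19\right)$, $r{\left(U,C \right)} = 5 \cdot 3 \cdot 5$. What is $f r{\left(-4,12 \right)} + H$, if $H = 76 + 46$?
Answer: $127172$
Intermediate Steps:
$H = 122$
$r{\left(U,C \right)} = 75$ ($r{\left(U,C \right)} = 15 \cdot 5 = 75$)
$f = 1694$ ($f = \left(\left(-2\right) 0 + 22\right) 77 = \left(0 + 22\right) 77 = 22 \cdot 77 = 1694$)
$f r{\left(-4,12 \right)} + H = 1694 \cdot 75 + 122 = 127050 + 122 = 127172$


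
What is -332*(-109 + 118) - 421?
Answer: -3409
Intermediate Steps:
-332*(-109 + 118) - 421 = -332*9 - 421 = -2988 - 421 = -3409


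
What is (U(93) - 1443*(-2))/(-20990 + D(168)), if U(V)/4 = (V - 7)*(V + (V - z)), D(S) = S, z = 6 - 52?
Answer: -41347/10411 ≈ -3.9715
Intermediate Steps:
z = -46
U(V) = 4*(-7 + V)*(46 + 2*V) (U(V) = 4*((V - 7)*(V + (V - 1*(-46)))) = 4*((-7 + V)*(V + (V + 46))) = 4*((-7 + V)*(V + (46 + V))) = 4*((-7 + V)*(46 + 2*V)) = 4*(-7 + V)*(46 + 2*V))
(U(93) - 1443*(-2))/(-20990 + D(168)) = ((-1288 + 8*93² + 128*93) - 1443*(-2))/(-20990 + 168) = ((-1288 + 8*8649 + 11904) + 2886)/(-20822) = ((-1288 + 69192 + 11904) + 2886)*(-1/20822) = (79808 + 2886)*(-1/20822) = 82694*(-1/20822) = -41347/10411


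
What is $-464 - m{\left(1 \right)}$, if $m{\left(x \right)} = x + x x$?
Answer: $-466$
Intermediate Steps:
$m{\left(x \right)} = x + x^{2}$
$-464 - m{\left(1 \right)} = -464 - 1 \left(1 + 1\right) = -464 - 1 \cdot 2 = -464 - 2 = -466$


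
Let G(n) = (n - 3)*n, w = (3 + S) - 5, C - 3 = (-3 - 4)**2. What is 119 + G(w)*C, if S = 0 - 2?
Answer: 1575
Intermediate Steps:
C = 52 (C = 3 + (-3 - 4)**2 = 3 + (-7)**2 = 3 + 49 = 52)
S = -2
w = -4 (w = (3 - 2) - 5 = 1 - 5 = -4)
G(n) = n*(-3 + n) (G(n) = (-3 + n)*n = n*(-3 + n))
119 + G(w)*C = 119 - 4*(-3 - 4)*52 = 119 - 4*(-7)*52 = 119 + 28*52 = 119 + 1456 = 1575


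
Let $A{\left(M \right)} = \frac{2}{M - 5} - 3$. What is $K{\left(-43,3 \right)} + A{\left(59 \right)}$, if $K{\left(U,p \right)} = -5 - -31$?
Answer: $\frac{622}{27} \approx 23.037$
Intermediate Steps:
$K{\left(U,p \right)} = 26$ ($K{\left(U,p \right)} = -5 + 31 = 26$)
$A{\left(M \right)} = -3 + \frac{2}{-5 + M}$ ($A{\left(M \right)} = \frac{2}{-5 + M} - 3 = -3 + \frac{2}{-5 + M}$)
$K{\left(-43,3 \right)} + A{\left(59 \right)} = 26 + \frac{17 - 177}{-5 + 59} = 26 + \frac{17 - 177}{54} = 26 + \frac{1}{54} \left(-160\right) = 26 - \frac{80}{27} = \frac{622}{27}$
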